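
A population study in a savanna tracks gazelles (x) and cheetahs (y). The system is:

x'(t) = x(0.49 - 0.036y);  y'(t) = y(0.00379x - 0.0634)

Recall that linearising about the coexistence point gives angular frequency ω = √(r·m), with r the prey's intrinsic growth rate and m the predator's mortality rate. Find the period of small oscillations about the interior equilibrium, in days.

Here r = 0.49 and m = 0.0634, so r·m = 0.0311.
ω = √0.0311 = 0.176 per day, hence T = 2π/ω ≈ 35.6 days.

T ≈ 35.6 days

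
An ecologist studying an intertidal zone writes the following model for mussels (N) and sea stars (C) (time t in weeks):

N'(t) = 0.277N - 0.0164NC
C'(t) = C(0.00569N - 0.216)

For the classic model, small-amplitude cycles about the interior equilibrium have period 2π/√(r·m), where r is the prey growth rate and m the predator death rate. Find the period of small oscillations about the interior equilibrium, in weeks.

T ≈ 25.7 weeks

Here r = 0.277 and m = 0.216, so r·m = 0.0598.
ω = √0.0598 = 0.245 per week, hence T = 2π/ω ≈ 25.7 weeks.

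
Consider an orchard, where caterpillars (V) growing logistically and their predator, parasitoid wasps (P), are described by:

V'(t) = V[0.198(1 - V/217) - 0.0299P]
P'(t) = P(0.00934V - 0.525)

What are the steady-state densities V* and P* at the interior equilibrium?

V* ≈ 56.2, P* ≈ 4.91

From dP/dt = 0 with P > 0: 0.00934V* = 0.525, so V* = 56.2.
Substitute into dV/dt = 0: 0.198(1 - 56.2/217) = 0.0299P*.
The bracket is 0.741, giving P* = 0.147/0.0299 = 4.91.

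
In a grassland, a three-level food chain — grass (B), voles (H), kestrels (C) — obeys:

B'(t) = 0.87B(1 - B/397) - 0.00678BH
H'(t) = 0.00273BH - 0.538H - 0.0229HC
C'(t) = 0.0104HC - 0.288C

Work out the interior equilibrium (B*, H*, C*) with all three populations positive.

From dC/dt = 0: 0.0104H* = 0.288, so H* = 27.7.
From dB/dt = 0: 0.87(1 - B*/397) = 0.00678·27.7, giving B* = 397·(1 - 0.216) = 311.
From dH/dt = 0: 0.00273·311 - 0.538 = 0.0229C*, so C* = 0.312/0.0229 = 13.6.

B* ≈ 311, H* ≈ 27.7, C* ≈ 13.6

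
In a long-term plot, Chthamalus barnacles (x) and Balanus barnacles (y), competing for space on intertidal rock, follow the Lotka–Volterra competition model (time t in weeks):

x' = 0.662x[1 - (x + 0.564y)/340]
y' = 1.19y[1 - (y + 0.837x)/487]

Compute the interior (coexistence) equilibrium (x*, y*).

x* ≈ 124, y* ≈ 383

Setting both brackets to zero gives the nullclines x + 0.564y = 340 and 0.837x + y = 487.
Substituting y = 487 - 0.837x into the first: x(1 - 0.564·0.837) = 340 - 0.564·487.
So x* = 65.3/0.528 = 124, and then y* = 487 - 0.837·124 = 383.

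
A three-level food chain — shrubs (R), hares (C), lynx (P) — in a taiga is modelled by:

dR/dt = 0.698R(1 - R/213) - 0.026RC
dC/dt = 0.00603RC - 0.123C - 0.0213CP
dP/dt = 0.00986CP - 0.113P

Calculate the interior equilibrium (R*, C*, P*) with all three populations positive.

R* ≈ 122, C* ≈ 11.5, P* ≈ 28.8

From dP/dt = 0: 0.00986C* = 0.113, so C* = 11.5.
From dR/dt = 0: 0.698(1 - R*/213) = 0.026·11.5, giving R* = 213·(1 - 0.427) = 122.
From dC/dt = 0: 0.00603·122 - 0.123 = 0.0213P*, so P* = 0.613/0.0213 = 28.8.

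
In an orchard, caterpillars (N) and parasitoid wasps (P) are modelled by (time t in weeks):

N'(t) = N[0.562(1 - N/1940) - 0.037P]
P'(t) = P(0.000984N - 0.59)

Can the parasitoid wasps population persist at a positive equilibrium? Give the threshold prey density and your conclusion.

The predator equation gives dP/dt > 0 only when N > 0.59/0.000984 = 600.
Without the predator, N → K = 1940. Since 1940 > 600, the predator can invade and persist.

Threshold N = 600; K > 600, so yes, the predator persists.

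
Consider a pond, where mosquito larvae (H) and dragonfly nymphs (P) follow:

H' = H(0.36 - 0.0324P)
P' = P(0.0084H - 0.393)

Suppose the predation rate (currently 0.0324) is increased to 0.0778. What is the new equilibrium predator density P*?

P* ≈ 4.63

At the interior fixed point, setting dH/dt = 0 with H > 0 fixes P* = (prey growth rate)/(HP coefficient) — independent of the other coefficients.
With the change, P* = 0.36/0.0778 = 4.63; it falls from 11.1.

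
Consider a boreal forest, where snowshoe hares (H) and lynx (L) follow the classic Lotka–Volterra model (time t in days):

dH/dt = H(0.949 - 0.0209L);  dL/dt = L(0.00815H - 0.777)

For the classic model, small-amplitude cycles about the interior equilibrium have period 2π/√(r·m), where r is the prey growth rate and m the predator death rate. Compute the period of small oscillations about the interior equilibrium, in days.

Here r = 0.949 and m = 0.777, so r·m = 0.737.
ω = √0.737 = 0.859 per day, hence T = 2π/ω ≈ 7.32 days.

T ≈ 7.32 days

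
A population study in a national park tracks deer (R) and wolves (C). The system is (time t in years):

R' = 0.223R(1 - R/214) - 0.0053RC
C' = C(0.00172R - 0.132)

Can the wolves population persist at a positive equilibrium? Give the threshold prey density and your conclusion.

The predator equation gives dC/dt > 0 only when R > 0.132/0.00172 = 76.7.
Without the predator, R → K = 214. Since 214 > 76.7, the predator can invade and persist.

Threshold R = 76.7; K > 76.7, so yes, the predator persists.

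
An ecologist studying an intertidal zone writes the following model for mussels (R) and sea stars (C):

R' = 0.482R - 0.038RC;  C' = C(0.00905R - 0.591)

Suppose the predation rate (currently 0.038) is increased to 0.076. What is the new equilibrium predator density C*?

C* ≈ 6.34

At the interior fixed point, setting dR/dt = 0 with R > 0 fixes C* = (prey growth rate)/(RC coefficient) — independent of the other coefficients.
With the change, C* = 0.482/0.076 = 6.34; it falls from 12.7.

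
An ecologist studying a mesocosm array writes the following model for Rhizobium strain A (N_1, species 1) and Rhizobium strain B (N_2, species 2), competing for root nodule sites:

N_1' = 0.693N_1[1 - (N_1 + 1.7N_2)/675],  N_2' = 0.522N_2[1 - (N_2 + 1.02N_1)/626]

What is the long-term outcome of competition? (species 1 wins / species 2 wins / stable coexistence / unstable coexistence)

unstable coexistence (outcome depends on initial conditions)

Compare the nullcline intercepts: K1/α12 = 675/1.7 = 397 < K2 = 626; K2/α21 = 626/1.02 = 614 < K1 = 675.
Since both are reversed, neither can invade when rare; the interior point is a saddle.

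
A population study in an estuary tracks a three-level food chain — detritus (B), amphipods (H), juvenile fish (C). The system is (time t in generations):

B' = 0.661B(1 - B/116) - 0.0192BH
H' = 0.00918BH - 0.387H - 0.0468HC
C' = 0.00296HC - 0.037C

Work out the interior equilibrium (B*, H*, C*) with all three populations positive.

From dC/dt = 0: 0.00296H* = 0.037, so H* = 12.5.
From dB/dt = 0: 0.661(1 - B*/116) = 0.0192·12.5, giving B* = 116·(1 - 0.363) = 73.9.
From dH/dt = 0: 0.00918·73.9 - 0.387 = 0.0468C*, so C* = 0.291/0.0468 = 6.22.

B* ≈ 73.9, H* ≈ 12.5, C* ≈ 6.22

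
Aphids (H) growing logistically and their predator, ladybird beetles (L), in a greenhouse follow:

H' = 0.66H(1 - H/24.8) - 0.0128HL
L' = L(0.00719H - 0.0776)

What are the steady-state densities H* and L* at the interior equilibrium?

From dL/dt = 0 with L > 0: 0.00719H* = 0.0776, so H* = 10.8.
Substitute into dH/dt = 0: 0.66(1 - 10.8/24.8) = 0.0128L*.
The bracket is 0.565, giving L* = 0.373/0.0128 = 29.1.

H* ≈ 10.8, L* ≈ 29.1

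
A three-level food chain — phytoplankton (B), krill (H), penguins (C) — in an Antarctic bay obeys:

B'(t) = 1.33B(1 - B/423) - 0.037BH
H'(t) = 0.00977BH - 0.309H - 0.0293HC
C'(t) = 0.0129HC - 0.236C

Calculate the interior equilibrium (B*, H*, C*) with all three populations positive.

From dC/dt = 0: 0.0129H* = 0.236, so H* = 18.3.
From dB/dt = 0: 1.33(1 - B*/423) = 0.037·18.3, giving B* = 423·(1 - 0.509) = 208.
From dH/dt = 0: 0.00977·208 - 0.309 = 0.0293C*, so C* = 1.72/0.0293 = 58.7.

B* ≈ 208, H* ≈ 18.3, C* ≈ 58.7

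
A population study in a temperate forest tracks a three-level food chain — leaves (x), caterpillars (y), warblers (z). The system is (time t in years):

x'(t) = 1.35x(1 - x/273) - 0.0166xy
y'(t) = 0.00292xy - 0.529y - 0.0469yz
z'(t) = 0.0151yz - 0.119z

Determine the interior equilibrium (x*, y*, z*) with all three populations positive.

From dz/dt = 0: 0.0151y* = 0.119, so y* = 7.88.
From dx/dt = 0: 1.35(1 - x*/273) = 0.0166·7.88, giving x* = 273·(1 - 0.0969) = 247.
From dy/dt = 0: 0.00292·247 - 0.529 = 0.0469z*, so z* = 0.191/0.0469 = 4.07.

x* ≈ 247, y* ≈ 7.88, z* ≈ 4.07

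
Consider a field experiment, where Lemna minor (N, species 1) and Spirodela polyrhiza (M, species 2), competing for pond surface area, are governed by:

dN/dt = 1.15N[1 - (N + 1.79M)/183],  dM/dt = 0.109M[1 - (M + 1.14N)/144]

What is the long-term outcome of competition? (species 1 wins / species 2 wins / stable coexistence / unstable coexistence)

Compare the nullcline intercepts: K1/α12 = 183/1.79 = 102 < K2 = 144; K2/α21 = 144/1.14 = 126 < K1 = 183.
Since both are reversed, neither can invade when rare; the interior point is a saddle.

unstable coexistence (outcome depends on initial conditions)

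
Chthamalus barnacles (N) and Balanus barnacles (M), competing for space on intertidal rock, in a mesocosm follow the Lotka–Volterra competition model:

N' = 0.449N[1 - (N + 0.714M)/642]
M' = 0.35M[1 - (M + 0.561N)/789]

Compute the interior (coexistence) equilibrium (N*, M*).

N* ≈ 131, M* ≈ 715

Setting both brackets to zero gives the nullclines N + 0.714M = 642 and 0.561N + M = 789.
Substituting M = 789 - 0.561N into the first: N(1 - 0.714·0.561) = 642 - 0.714·789.
So N* = 78.7/0.599 = 131, and then M* = 789 - 0.561·131 = 715.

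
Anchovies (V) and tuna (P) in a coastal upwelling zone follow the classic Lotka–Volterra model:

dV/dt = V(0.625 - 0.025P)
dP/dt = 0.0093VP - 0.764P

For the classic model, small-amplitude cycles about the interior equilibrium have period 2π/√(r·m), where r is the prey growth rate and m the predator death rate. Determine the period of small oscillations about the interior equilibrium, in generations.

Here r = 0.625 and m = 0.764, so r·m = 0.478.
ω = √0.478 = 0.691 per generation, hence T = 2π/ω ≈ 9.09 generations.

T ≈ 9.09 generations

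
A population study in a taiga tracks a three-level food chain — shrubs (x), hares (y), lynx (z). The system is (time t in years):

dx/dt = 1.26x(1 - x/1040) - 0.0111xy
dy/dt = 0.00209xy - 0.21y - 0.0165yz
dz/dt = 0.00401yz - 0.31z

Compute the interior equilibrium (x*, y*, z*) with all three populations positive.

x* ≈ 332, y* ≈ 77.3, z* ≈ 29.3

From dz/dt = 0: 0.00401y* = 0.31, so y* = 77.3.
From dx/dt = 0: 1.26(1 - x*/1040) = 0.0111·77.3, giving x* = 1040·(1 - 0.681) = 332.
From dy/dt = 0: 0.00209·332 - 0.21 = 0.0165z*, so z* = 0.483/0.0165 = 29.3.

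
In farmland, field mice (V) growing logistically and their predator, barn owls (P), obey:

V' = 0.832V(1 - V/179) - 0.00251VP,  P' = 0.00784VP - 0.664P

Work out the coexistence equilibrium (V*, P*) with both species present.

V* ≈ 84.7, P* ≈ 175

From dP/dt = 0 with P > 0: 0.00784V* = 0.664, so V* = 84.7.
Substitute into dV/dt = 0: 0.832(1 - 84.7/179) = 0.00251P*.
The bracket is 0.527, giving P* = 0.438/0.00251 = 175.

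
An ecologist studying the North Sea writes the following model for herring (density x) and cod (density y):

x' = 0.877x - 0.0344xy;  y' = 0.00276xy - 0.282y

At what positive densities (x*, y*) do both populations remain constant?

x* ≈ 102, y* ≈ 25.5

Set dy/dt = 0 with y > 0: 0.00276x - 0.282 = 0, so x* = 0.282/0.00276 = 102.
Set dx/dt = 0 with x > 0: 0.877 - 0.0344y = 0, so y* = 0.877/0.0344 = 25.5.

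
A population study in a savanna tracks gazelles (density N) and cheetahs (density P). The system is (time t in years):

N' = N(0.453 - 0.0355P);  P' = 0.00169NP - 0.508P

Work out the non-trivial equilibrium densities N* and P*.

Set dP/dt = 0 with P > 0: 0.00169N - 0.508 = 0, so N* = 0.508/0.00169 = 301.
Set dN/dt = 0 with N > 0: 0.453 - 0.0355P = 0, so P* = 0.453/0.0355 = 12.8.

N* ≈ 301, P* ≈ 12.8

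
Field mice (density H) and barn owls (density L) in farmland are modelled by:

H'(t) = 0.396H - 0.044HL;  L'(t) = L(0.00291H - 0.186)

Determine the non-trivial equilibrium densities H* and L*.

Set dL/dt = 0 with L > 0: 0.00291H - 0.186 = 0, so H* = 0.186/0.00291 = 63.9.
Set dH/dt = 0 with H > 0: 0.396 - 0.044L = 0, so L* = 0.396/0.044 = 9.

H* ≈ 63.9, L* ≈ 9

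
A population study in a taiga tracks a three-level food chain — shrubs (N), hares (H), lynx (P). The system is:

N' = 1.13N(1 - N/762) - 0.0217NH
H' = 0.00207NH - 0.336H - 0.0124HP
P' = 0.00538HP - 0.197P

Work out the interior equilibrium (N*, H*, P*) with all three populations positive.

N* ≈ 226, H* ≈ 36.6, P* ≈ 10.7

From dP/dt = 0: 0.00538H* = 0.197, so H* = 36.6.
From dN/dt = 0: 1.13(1 - N*/762) = 0.0217·36.6, giving N* = 762·(1 - 0.703) = 226.
From dH/dt = 0: 0.00207·226 - 0.336 = 0.0124P*, so P* = 0.132/0.0124 = 10.7.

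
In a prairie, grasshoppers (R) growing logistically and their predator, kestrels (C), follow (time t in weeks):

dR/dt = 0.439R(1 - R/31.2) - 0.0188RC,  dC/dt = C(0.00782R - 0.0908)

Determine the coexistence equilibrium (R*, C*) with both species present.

From dC/dt = 0 with C > 0: 0.00782R* = 0.0908, so R* = 11.6.
Substitute into dR/dt = 0: 0.439(1 - 11.6/31.2) = 0.0188C*.
The bracket is 0.628, giving C* = 0.276/0.0188 = 14.7.

R* ≈ 11.6, C* ≈ 14.7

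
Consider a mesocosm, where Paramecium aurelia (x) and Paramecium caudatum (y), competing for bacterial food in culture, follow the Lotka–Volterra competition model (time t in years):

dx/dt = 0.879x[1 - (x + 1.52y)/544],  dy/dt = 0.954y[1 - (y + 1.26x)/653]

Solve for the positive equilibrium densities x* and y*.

Setting both brackets to zero gives the nullclines x + 1.52y = 544 and 1.26x + y = 653.
Substituting y = 653 - 1.26x into the first: x(1 - 1.52·1.26) = 544 - 1.52·653.
So x* = -449/-0.915 = 490, and then y* = 653 - 1.26·490 = 35.4.

x* ≈ 490, y* ≈ 35.4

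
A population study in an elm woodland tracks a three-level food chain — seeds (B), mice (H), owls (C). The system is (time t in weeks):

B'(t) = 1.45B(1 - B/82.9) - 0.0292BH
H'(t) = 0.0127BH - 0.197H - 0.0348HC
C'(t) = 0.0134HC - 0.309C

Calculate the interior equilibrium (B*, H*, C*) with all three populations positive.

From dC/dt = 0: 0.0134H* = 0.309, so H* = 23.1.
From dB/dt = 0: 1.45(1 - B*/82.9) = 0.0292·23.1, giving B* = 82.9·(1 - 0.464) = 44.4.
From dH/dt = 0: 0.0127·44.4 - 0.197 = 0.0348C*, so C* = 0.367/0.0348 = 10.5.

B* ≈ 44.4, H* ≈ 23.1, C* ≈ 10.5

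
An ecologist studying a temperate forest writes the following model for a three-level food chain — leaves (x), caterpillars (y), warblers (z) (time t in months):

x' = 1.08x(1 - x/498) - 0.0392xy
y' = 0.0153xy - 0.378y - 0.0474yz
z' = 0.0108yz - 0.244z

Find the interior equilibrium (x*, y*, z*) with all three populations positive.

From dz/dt = 0: 0.0108y* = 0.244, so y* = 22.6.
From dx/dt = 0: 1.08(1 - x*/498) = 0.0392·22.6, giving x* = 498·(1 - 0.82) = 89.6.
From dy/dt = 0: 0.0153·89.6 - 0.378 = 0.0474z*, so z* = 0.993/0.0474 = 21.

x* ≈ 89.6, y* ≈ 22.6, z* ≈ 21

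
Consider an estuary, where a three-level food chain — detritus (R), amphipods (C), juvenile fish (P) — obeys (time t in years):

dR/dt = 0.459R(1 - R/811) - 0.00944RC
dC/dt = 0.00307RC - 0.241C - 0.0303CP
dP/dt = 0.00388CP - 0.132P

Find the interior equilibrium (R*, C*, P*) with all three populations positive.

From dP/dt = 0: 0.00388C* = 0.132, so C* = 34.
From dR/dt = 0: 0.459(1 - R*/811) = 0.00944·34, giving R* = 811·(1 - 0.7) = 244.
From dC/dt = 0: 0.00307·244 - 0.241 = 0.0303P*, so P* = 0.507/0.0303 = 16.7.

R* ≈ 244, C* ≈ 34, P* ≈ 16.7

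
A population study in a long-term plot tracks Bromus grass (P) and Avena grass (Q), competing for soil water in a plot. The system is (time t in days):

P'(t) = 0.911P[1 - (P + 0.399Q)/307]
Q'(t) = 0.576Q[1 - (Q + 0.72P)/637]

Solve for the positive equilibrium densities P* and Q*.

P* ≈ 74.1, Q* ≈ 584

Setting both brackets to zero gives the nullclines P + 0.399Q = 307 and 0.72P + Q = 637.
Substituting Q = 637 - 0.72P into the first: P(1 - 0.399·0.72) = 307 - 0.399·637.
So P* = 52.8/0.713 = 74.1, and then Q* = 637 - 0.72·74.1 = 584.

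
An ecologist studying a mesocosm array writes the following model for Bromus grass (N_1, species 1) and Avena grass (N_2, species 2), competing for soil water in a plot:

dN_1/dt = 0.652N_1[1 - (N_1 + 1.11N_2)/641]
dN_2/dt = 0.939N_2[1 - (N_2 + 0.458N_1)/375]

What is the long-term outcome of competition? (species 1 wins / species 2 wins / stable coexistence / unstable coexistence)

Compare the nullcline intercepts: K1/α12 = 641/1.11 = 577 > K2 = 375; K2/α21 = 375/0.458 = 819 > K1 = 641.
Since both inequalities hold, each species can invade when rare, so the interior equilibrium is stable.

stable coexistence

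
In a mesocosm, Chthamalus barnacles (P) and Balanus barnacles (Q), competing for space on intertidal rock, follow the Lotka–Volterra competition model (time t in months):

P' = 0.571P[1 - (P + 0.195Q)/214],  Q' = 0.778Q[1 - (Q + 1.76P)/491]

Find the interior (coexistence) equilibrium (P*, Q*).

P* ≈ 180, Q* ≈ 174

Setting both brackets to zero gives the nullclines P + 0.195Q = 214 and 1.76P + Q = 491.
Substituting Q = 491 - 1.76P into the first: P(1 - 0.195·1.76) = 214 - 0.195·491.
So P* = 118/0.657 = 180, and then Q* = 491 - 1.76·180 = 174.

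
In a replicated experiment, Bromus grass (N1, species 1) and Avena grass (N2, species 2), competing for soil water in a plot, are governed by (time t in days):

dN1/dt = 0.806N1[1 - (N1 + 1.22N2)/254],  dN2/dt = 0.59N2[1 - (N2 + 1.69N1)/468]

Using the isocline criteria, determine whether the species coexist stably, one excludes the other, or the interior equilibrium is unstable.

Compare the nullcline intercepts: K1/α12 = 254/1.22 = 208 < K2 = 468; K2/α21 = 468/1.69 = 277 > K1 = 254.
Since the inequalities point opposite ways, species 2 can invade but species 1 cannot.

species 2 excludes species 1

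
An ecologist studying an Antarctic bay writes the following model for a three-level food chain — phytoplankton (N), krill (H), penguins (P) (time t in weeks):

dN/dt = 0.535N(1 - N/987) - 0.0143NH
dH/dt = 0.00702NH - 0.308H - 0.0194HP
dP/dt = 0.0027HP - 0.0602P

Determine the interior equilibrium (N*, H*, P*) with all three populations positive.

N* ≈ 399, H* ≈ 22.3, P* ≈ 128

From dP/dt = 0: 0.0027H* = 0.0602, so H* = 22.3.
From dN/dt = 0: 0.535(1 - N*/987) = 0.0143·22.3, giving N* = 987·(1 - 0.596) = 399.
From dH/dt = 0: 0.00702·399 - 0.308 = 0.0194P*, so P* = 2.49/0.0194 = 128.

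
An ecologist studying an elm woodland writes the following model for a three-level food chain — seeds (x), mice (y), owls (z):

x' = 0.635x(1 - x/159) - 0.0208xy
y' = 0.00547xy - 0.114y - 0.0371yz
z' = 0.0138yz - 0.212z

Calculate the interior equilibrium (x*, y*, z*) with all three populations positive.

From dz/dt = 0: 0.0138y* = 0.212, so y* = 15.4.
From dx/dt = 0: 0.635(1 - x*/159) = 0.0208·15.4, giving x* = 159·(1 - 0.503) = 79.
From dy/dt = 0: 0.00547·79 - 0.114 = 0.0371z*, so z* = 0.318/0.0371 = 8.57.

x* ≈ 79, y* ≈ 15.4, z* ≈ 8.57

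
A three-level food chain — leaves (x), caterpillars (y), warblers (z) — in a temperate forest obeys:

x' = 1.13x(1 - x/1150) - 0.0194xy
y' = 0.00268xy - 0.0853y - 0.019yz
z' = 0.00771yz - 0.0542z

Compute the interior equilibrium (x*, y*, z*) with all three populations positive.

x* ≈ 1010, y* ≈ 7.03, z* ≈ 138

From dz/dt = 0: 0.00771y* = 0.0542, so y* = 7.03.
From dx/dt = 0: 1.13(1 - x*/1150) = 0.0194·7.03, giving x* = 1150·(1 - 0.121) = 1010.
From dy/dt = 0: 0.00268·1010 - 0.0853 = 0.019z*, so z* = 2.62/0.019 = 138.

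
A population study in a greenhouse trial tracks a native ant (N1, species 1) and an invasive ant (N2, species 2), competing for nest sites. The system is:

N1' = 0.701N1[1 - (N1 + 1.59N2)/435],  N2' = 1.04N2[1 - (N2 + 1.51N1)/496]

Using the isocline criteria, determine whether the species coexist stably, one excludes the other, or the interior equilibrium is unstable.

Compare the nullcline intercepts: K1/α12 = 435/1.59 = 274 < K2 = 496; K2/α21 = 496/1.51 = 328 < K1 = 435.
Since both are reversed, neither can invade when rare; the interior point is a saddle.

unstable coexistence (outcome depends on initial conditions)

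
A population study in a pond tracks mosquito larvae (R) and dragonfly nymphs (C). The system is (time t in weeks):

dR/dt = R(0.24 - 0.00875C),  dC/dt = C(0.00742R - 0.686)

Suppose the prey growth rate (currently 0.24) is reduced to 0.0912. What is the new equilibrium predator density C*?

At the interior fixed point, setting dR/dt = 0 with R > 0 fixes C* = (prey growth rate)/(RC coefficient) — independent of the other coefficients.
With the change, C* = 0.0912/0.00875 = 10.4; it falls from 27.4.

C* ≈ 10.4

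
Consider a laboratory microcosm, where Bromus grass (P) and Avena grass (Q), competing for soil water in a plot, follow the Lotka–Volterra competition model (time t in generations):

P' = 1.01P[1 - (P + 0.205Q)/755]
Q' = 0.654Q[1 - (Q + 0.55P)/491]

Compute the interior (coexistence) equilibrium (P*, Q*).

Setting both brackets to zero gives the nullclines P + 0.205Q = 755 and 0.55P + Q = 491.
Substituting Q = 491 - 0.55P into the first: P(1 - 0.205·0.55) = 755 - 0.205·491.
So P* = 654/0.887 = 737, and then Q* = 491 - 0.55·737 = 85.4.

P* ≈ 737, Q* ≈ 85.4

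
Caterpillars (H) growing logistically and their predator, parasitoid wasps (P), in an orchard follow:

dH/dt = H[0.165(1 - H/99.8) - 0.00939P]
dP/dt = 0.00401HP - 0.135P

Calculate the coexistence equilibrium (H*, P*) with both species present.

H* ≈ 33.7, P* ≈ 11.6

From dP/dt = 0 with P > 0: 0.00401H* = 0.135, so H* = 33.7.
Substitute into dH/dt = 0: 0.165(1 - 33.7/99.8) = 0.00939P*.
The bracket is 0.663, giving P* = 0.109/0.00939 = 11.6.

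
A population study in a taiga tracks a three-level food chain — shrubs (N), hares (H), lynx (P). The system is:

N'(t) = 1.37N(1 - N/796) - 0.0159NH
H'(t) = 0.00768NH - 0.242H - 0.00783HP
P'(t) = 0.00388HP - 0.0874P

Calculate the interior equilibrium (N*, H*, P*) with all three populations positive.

N* ≈ 588, H* ≈ 22.5, P* ≈ 546

From dP/dt = 0: 0.00388H* = 0.0874, so H* = 22.5.
From dN/dt = 0: 1.37(1 - N*/796) = 0.0159·22.5, giving N* = 796·(1 - 0.261) = 588.
From dH/dt = 0: 0.00768·588 - 0.242 = 0.00783P*, so P* = 4.27/0.00783 = 546.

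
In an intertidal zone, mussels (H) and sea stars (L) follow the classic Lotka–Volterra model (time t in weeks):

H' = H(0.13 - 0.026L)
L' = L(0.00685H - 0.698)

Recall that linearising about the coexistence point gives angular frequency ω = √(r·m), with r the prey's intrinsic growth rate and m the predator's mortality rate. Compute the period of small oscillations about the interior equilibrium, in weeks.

Here r = 0.13 and m = 0.698, so r·m = 0.0907.
ω = √0.0907 = 0.301 per week, hence T = 2π/ω ≈ 20.9 weeks.

T ≈ 20.9 weeks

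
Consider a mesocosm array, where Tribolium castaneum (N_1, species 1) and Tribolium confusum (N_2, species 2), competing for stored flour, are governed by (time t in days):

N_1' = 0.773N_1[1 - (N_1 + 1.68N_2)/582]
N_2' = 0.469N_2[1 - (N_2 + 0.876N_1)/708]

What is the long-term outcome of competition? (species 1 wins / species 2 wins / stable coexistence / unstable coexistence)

species 2 excludes species 1

Compare the nullcline intercepts: K1/α12 = 582/1.68 = 346 < K2 = 708; K2/α21 = 708/0.876 = 808 > K1 = 582.
Since the inequalities point opposite ways, species 2 can invade but species 1 cannot.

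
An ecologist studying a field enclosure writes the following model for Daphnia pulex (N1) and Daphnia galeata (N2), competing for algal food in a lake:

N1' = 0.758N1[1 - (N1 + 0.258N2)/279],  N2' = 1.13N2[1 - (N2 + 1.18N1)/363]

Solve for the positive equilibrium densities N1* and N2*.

Setting both brackets to zero gives the nullclines N1 + 0.258N2 = 279 and 1.18N1 + N2 = 363.
Substituting N2 = 363 - 1.18N1 into the first: N1(1 - 0.258·1.18) = 279 - 0.258·363.
So N1* = 185/0.696 = 266, and then N2* = 363 - 1.18·266 = 48.6.

N1* ≈ 266, N2* ≈ 48.6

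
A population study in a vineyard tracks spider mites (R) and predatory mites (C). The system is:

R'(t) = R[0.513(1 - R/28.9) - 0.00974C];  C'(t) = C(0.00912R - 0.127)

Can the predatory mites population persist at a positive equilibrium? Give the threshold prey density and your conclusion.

The predator equation gives dC/dt > 0 only when R > 0.127/0.00912 = 13.9.
Without the predator, R → K = 28.9. Since 28.9 > 13.9, the predator can invade and persist.

Threshold R = 13.9; K > 13.9, so yes, the predator persists.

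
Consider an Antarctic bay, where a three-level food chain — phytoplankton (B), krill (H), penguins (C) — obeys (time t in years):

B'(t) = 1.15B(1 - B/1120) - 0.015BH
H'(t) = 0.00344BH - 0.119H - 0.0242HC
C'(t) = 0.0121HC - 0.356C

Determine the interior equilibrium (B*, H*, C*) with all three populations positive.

B* ≈ 690, H* ≈ 29.4, C* ≈ 93.2

From dC/dt = 0: 0.0121H* = 0.356, so H* = 29.4.
From dB/dt = 0: 1.15(1 - B*/1120) = 0.015·29.4, giving B* = 1120·(1 - 0.384) = 690.
From dH/dt = 0: 0.00344·690 - 0.119 = 0.0242C*, so C* = 2.26/0.0242 = 93.2.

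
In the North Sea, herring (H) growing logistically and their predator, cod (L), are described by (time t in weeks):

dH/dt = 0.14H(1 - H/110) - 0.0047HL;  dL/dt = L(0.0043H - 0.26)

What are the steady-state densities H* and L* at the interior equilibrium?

From dL/dt = 0 with L > 0: 0.0043H* = 0.26, so H* = 60.5.
Substitute into dH/dt = 0: 0.14(1 - 60.5/110) = 0.0047L*.
The bracket is 0.45, giving L* = 0.063/0.0047 = 13.4.

H* ≈ 60.5, L* ≈ 13.4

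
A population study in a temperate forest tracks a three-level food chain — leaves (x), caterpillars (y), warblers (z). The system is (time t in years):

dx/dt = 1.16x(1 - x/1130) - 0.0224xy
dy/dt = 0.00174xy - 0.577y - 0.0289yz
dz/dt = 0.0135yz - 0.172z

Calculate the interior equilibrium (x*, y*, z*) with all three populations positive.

x* ≈ 852, y* ≈ 12.7, z* ≈ 31.3

From dz/dt = 0: 0.0135y* = 0.172, so y* = 12.7.
From dx/dt = 0: 1.16(1 - x*/1130) = 0.0224·12.7, giving x* = 1130·(1 - 0.246) = 852.
From dy/dt = 0: 0.00174·852 - 0.577 = 0.0289z*, so z* = 0.905/0.0289 = 31.3.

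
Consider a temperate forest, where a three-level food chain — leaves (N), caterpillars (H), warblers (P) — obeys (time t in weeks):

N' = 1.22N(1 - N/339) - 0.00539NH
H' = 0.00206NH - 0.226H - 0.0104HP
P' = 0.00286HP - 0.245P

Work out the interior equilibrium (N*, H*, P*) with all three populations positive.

N* ≈ 211, H* ≈ 85.7, P* ≈ 20

From dP/dt = 0: 0.00286H* = 0.245, so H* = 85.7.
From dN/dt = 0: 1.22(1 - N*/339) = 0.00539·85.7, giving N* = 339·(1 - 0.378) = 211.
From dH/dt = 0: 0.00206·211 - 0.226 = 0.0104P*, so P* = 0.208/0.0104 = 20.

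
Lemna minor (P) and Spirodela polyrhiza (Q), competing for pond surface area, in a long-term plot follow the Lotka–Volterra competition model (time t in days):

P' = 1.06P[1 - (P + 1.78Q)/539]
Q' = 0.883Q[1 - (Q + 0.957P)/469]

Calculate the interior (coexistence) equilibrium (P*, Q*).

P* ≈ 421, Q* ≈ 66.6

Setting both brackets to zero gives the nullclines P + 1.78Q = 539 and 0.957P + Q = 469.
Substituting Q = 469 - 0.957P into the first: P(1 - 1.78·0.957) = 539 - 1.78·469.
So P* = -296/-0.703 = 421, and then Q* = 469 - 0.957·421 = 66.6.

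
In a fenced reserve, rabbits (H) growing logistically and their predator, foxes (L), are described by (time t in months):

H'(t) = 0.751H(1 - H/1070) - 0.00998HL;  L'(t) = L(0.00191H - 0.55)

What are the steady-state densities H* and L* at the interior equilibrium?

H* ≈ 288, L* ≈ 55

From dL/dt = 0 with L > 0: 0.00191H* = 0.55, so H* = 288.
Substitute into dH/dt = 0: 0.751(1 - 288/1070) = 0.00998L*.
The bracket is 0.731, giving L* = 0.549/0.00998 = 55.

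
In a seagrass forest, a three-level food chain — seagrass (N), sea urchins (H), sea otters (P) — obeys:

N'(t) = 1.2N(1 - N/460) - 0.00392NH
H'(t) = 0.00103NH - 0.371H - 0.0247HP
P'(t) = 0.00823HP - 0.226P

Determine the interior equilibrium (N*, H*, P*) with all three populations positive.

N* ≈ 419, H* ≈ 27.5, P* ≈ 2.44

From dP/dt = 0: 0.00823H* = 0.226, so H* = 27.5.
From dN/dt = 0: 1.2(1 - N*/460) = 0.00392·27.5, giving N* = 460·(1 - 0.0897) = 419.
From dH/dt = 0: 0.00103·419 - 0.371 = 0.0247P*, so P* = 0.0603/0.0247 = 2.44.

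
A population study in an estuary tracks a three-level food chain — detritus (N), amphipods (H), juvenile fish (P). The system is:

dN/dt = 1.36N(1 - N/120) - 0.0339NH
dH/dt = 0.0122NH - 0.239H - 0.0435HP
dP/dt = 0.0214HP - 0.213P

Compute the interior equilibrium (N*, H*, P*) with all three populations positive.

From dP/dt = 0: 0.0214H* = 0.213, so H* = 9.95.
From dN/dt = 0: 1.36(1 - N*/120) = 0.0339·9.95, giving N* = 120·(1 - 0.248) = 90.2.
From dH/dt = 0: 0.0122·90.2 - 0.239 = 0.0435P*, so P* = 0.862/0.0435 = 19.8.

N* ≈ 90.2, H* ≈ 9.95, P* ≈ 19.8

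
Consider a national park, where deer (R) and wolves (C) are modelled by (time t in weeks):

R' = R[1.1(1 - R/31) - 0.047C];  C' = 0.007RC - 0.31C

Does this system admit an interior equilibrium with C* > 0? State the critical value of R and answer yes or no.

The predator equation gives dC/dt > 0 only when R > 0.31/0.007 = 44.3.
Without the predator, R → K = 31. Since 31 < 44.3, the predator cannot invade.

Threshold R = 44.3; K < 44.3, so no, the predator goes extinct.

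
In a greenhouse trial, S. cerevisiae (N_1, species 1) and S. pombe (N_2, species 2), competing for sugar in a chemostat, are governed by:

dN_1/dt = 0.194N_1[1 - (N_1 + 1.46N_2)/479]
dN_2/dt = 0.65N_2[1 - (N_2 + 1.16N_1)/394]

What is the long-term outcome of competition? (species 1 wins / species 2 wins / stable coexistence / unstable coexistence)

Compare the nullcline intercepts: K1/α12 = 479/1.46 = 328 < K2 = 394; K2/α21 = 394/1.16 = 340 < K1 = 479.
Since both are reversed, neither can invade when rare; the interior point is a saddle.

unstable coexistence (outcome depends on initial conditions)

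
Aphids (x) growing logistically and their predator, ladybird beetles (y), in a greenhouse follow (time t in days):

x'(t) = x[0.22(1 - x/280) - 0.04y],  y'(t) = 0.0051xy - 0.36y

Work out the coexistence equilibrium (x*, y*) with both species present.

From dy/dt = 0 with y > 0: 0.0051x* = 0.36, so x* = 70.6.
Substitute into dx/dt = 0: 0.22(1 - 70.6/280) = 0.04y*.
The bracket is 0.748, giving y* = 0.165/0.04 = 4.11.

x* ≈ 70.6, y* ≈ 4.11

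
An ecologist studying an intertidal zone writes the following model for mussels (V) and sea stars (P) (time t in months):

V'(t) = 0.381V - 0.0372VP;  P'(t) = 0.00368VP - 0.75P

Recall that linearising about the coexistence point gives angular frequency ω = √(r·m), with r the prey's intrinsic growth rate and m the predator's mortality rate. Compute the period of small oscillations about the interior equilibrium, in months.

Here r = 0.381 and m = 0.75, so r·m = 0.286.
ω = √0.286 = 0.535 per month, hence T = 2π/ω ≈ 11.8 months.

T ≈ 11.8 months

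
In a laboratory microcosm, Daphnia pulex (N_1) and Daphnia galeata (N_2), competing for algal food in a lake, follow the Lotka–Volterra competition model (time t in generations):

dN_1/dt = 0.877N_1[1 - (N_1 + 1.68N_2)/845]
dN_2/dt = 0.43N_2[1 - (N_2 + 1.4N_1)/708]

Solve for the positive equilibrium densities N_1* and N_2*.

N_1* ≈ 255, N_2* ≈ 351

Setting both brackets to zero gives the nullclines N_1 + 1.68N_2 = 845 and 1.4N_1 + N_2 = 708.
Substituting N_2 = 708 - 1.4N_1 into the first: N_1(1 - 1.68·1.4) = 845 - 1.68·708.
So N_1* = -344/-1.35 = 255, and then N_2* = 708 - 1.4·255 = 351.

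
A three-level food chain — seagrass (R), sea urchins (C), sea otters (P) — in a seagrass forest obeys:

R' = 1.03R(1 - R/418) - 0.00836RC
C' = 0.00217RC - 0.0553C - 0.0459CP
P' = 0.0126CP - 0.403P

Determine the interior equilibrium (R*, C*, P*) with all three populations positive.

R* ≈ 309, C* ≈ 32, P* ≈ 13.4

From dP/dt = 0: 0.0126C* = 0.403, so C* = 32.
From dR/dt = 0: 1.03(1 - R*/418) = 0.00836·32, giving R* = 418·(1 - 0.26) = 309.
From dC/dt = 0: 0.00217·309 - 0.0553 = 0.0459P*, so P* = 0.616/0.0459 = 13.4.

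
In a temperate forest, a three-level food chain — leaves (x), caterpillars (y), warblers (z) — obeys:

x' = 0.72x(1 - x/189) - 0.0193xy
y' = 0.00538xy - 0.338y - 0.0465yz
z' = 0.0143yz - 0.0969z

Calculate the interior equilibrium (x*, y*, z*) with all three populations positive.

x* ≈ 155, y* ≈ 6.78, z* ≈ 10.6

From dz/dt = 0: 0.0143y* = 0.0969, so y* = 6.78.
From dx/dt = 0: 0.72(1 - x*/189) = 0.0193·6.78, giving x* = 189·(1 - 0.182) = 155.
From dy/dt = 0: 0.00538·155 - 0.338 = 0.0465z*, so z* = 0.494/0.0465 = 10.6.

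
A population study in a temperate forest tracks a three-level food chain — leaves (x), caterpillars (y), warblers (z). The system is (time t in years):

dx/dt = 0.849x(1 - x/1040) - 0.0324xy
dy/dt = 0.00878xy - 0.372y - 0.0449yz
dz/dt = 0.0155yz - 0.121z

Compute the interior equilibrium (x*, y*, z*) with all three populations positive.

From dz/dt = 0: 0.0155y* = 0.121, so y* = 7.81.
From dx/dt = 0: 0.849(1 - x*/1040) = 0.0324·7.81, giving x* = 1040·(1 - 0.298) = 730.
From dy/dt = 0: 0.00878·730 - 0.372 = 0.0449z*, so z* = 6.04/0.0449 = 134.

x* ≈ 730, y* ≈ 7.81, z* ≈ 134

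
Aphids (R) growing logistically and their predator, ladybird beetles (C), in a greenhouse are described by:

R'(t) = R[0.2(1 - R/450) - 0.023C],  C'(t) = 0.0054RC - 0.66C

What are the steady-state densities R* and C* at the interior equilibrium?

From dC/dt = 0 with C > 0: 0.0054R* = 0.66, so R* = 122.
Substitute into dR/dt = 0: 0.2(1 - 122/450) = 0.023C*.
The bracket is 0.728, giving C* = 0.146/0.023 = 6.33.

R* ≈ 122, C* ≈ 6.33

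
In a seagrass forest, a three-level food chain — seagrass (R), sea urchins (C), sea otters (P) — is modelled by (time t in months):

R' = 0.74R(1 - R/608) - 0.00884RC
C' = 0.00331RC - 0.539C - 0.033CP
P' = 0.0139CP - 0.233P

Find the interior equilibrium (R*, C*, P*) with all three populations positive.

From dP/dt = 0: 0.0139C* = 0.233, so C* = 16.8.
From dR/dt = 0: 0.74(1 - R*/608) = 0.00884·16.8, giving R* = 608·(1 - 0.2) = 486.
From dC/dt = 0: 0.00331·486 - 0.539 = 0.033P*, so P* = 1.07/0.033 = 32.4.

R* ≈ 486, C* ≈ 16.8, P* ≈ 32.4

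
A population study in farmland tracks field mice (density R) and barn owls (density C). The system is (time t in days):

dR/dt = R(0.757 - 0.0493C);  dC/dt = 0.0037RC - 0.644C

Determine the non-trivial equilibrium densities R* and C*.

Set dC/dt = 0 with C > 0: 0.0037R - 0.644 = 0, so R* = 0.644/0.0037 = 174.
Set dR/dt = 0 with R > 0: 0.757 - 0.0493C = 0, so C* = 0.757/0.0493 = 15.4.

R* ≈ 174, C* ≈ 15.4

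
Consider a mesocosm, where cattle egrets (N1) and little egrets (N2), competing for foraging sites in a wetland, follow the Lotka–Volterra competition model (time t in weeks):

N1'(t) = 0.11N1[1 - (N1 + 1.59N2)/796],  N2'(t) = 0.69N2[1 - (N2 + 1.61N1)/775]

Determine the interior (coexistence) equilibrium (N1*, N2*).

Setting both brackets to zero gives the nullclines N1 + 1.59N2 = 796 and 1.61N1 + N2 = 775.
Substituting N2 = 775 - 1.61N1 into the first: N1(1 - 1.59·1.61) = 796 - 1.59·775.
So N1* = -436/-1.56 = 280, and then N2* = 775 - 1.61·280 = 325.

N1* ≈ 280, N2* ≈ 325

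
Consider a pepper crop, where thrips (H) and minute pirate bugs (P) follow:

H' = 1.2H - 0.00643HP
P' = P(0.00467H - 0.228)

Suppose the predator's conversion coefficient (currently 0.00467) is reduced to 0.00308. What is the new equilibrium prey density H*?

At the interior fixed point, setting dP/dt = 0 with P > 0 fixes H* = (predator death rate)/(HP coefficient) — independent of the other coefficients.
With the change, H* = 0.228/0.00308 = 74; it rises from 48.8.

H* ≈ 74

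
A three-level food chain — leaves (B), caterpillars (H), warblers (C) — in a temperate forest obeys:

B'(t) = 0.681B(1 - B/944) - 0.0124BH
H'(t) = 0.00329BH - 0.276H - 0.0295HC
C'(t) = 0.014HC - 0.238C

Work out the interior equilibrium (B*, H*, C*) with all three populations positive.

B* ≈ 652, H* ≈ 17, C* ≈ 63.3

From dC/dt = 0: 0.014H* = 0.238, so H* = 17.
From dB/dt = 0: 0.681(1 - B*/944) = 0.0124·17, giving B* = 944·(1 - 0.31) = 652.
From dH/dt = 0: 0.00329·652 - 0.276 = 0.0295C*, so C* = 1.87/0.0295 = 63.3.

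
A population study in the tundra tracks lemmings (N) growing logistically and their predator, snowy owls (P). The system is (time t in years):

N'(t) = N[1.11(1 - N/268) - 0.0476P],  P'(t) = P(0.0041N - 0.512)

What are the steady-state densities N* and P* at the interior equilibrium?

From dP/dt = 0 with P > 0: 0.0041N* = 0.512, so N* = 125.
Substitute into dN/dt = 0: 1.11(1 - 125/268) = 0.0476P*.
The bracket is 0.534, giving P* = 0.593/0.0476 = 12.5.

N* ≈ 125, P* ≈ 12.5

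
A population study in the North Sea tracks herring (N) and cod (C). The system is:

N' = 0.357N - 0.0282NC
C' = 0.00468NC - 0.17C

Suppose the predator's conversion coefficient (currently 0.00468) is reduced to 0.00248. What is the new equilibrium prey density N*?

At the interior fixed point, setting dC/dt = 0 with C > 0 fixes N* = (predator death rate)/(NC coefficient) — independent of the other coefficients.
With the change, N* = 0.17/0.00248 = 68.5; it rises from 36.3.

N* ≈ 68.5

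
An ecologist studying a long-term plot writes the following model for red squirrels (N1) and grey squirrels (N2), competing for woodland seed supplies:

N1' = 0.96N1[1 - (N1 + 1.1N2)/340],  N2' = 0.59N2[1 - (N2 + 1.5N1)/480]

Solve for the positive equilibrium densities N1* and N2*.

Setting both brackets to zero gives the nullclines N1 + 1.1N2 = 340 and 1.5N1 + N2 = 480.
Substituting N2 = 480 - 1.5N1 into the first: N1(1 - 1.1·1.5) = 340 - 1.1·480.
So N1* = -188/-0.65 = 289, and then N2* = 480 - 1.5·289 = 46.2.

N1* ≈ 289, N2* ≈ 46.2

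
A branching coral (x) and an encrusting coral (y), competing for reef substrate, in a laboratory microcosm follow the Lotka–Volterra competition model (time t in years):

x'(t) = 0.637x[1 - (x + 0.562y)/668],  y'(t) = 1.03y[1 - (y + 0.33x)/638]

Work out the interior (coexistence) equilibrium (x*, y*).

Setting both brackets to zero gives the nullclines x + 0.562y = 668 and 0.33x + y = 638.
Substituting y = 638 - 0.33x into the first: x(1 - 0.562·0.33) = 668 - 0.562·638.
So x* = 309/0.815 = 380, and then y* = 638 - 0.33·380 = 513.

x* ≈ 380, y* ≈ 513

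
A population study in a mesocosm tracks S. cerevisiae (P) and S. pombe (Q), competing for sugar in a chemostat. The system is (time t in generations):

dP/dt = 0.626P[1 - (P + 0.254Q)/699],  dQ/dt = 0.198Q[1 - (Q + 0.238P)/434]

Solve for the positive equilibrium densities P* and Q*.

P* ≈ 627, Q* ≈ 285

Setting both brackets to zero gives the nullclines P + 0.254Q = 699 and 0.238P + Q = 434.
Substituting Q = 434 - 0.238P into the first: P(1 - 0.254·0.238) = 699 - 0.254·434.
So P* = 589/0.94 = 627, and then Q* = 434 - 0.238·627 = 285.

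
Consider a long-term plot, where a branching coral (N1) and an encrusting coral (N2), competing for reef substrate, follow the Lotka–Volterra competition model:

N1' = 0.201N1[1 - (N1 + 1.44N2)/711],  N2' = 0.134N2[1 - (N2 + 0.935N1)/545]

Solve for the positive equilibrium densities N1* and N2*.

N1* ≈ 213, N2* ≈ 346

Setting both brackets to zero gives the nullclines N1 + 1.44N2 = 711 and 0.935N1 + N2 = 545.
Substituting N2 = 545 - 0.935N1 into the first: N1(1 - 1.44·0.935) = 711 - 1.44·545.
So N1* = -73.8/-0.346 = 213, and then N2* = 545 - 0.935·213 = 346.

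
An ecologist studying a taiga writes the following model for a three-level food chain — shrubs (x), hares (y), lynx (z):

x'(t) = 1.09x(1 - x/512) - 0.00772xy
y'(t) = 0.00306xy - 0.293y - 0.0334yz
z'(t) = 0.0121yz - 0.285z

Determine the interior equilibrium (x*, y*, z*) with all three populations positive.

From dz/dt = 0: 0.0121y* = 0.285, so y* = 23.6.
From dx/dt = 0: 1.09(1 - x*/512) = 0.00772·23.6, giving x* = 512·(1 - 0.167) = 427.
From dy/dt = 0: 0.00306·427 - 0.293 = 0.0334z*, so z* = 1.01/0.0334 = 30.3.

x* ≈ 427, y* ≈ 23.6, z* ≈ 30.3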